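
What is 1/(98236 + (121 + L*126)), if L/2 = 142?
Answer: 1/134141 ≈ 7.4548e-6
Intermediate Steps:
L = 284 (L = 2*142 = 284)
1/(98236 + (121 + L*126)) = 1/(98236 + (121 + 284*126)) = 1/(98236 + (121 + 35784)) = 1/(98236 + 35905) = 1/134141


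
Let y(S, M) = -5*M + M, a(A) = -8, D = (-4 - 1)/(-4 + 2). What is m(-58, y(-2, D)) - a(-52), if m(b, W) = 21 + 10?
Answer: 39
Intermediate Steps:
D = 5/2 (D = -5/(-2) = -5*(-½) = 5/2 ≈ 2.5000)
y(S, M) = -4*M
m(b, W) = 31
m(-58, y(-2, D)) - a(-52) = 31 - 1*(-8) = 31 + 8 = 39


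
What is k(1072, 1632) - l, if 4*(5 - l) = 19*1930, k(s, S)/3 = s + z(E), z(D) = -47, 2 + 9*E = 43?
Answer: 24475/2 ≈ 12238.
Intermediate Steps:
E = 41/9 (E = -2/9 + (⅑)*43 = -2/9 + 43/9 = 41/9 ≈ 4.5556)
k(s, S) = -141 + 3*s (k(s, S) = 3*(s - 47) = 3*(-47 + s) = -141 + 3*s)
l = -18325/2 (l = 5 - 19*1930/4 = 5 - ¼*36670 = 5 - 18335/2 = -18325/2 ≈ -9162.5)
k(1072, 1632) - l = (-141 + 3*1072) - 1*(-18325/2) = (-141 + 3216) + 18325/2 = 3075 + 18325/2 = 24475/2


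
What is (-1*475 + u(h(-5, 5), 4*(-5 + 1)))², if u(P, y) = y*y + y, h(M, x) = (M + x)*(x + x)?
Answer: 55225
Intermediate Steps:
h(M, x) = 2*x*(M + x) (h(M, x) = (M + x)*(2*x) = 2*x*(M + x))
u(P, y) = y + y² (u(P, y) = y² + y = y + y²)
(-1*475 + u(h(-5, 5), 4*(-5 + 1)))² = (-1*475 + (4*(-5 + 1))*(1 + 4*(-5 + 1)))² = (-475 + (4*(-4))*(1 + 4*(-4)))² = (-475 - 16*(1 - 16))² = (-475 - 16*(-15))² = (-475 + 240)² = (-235)² = 55225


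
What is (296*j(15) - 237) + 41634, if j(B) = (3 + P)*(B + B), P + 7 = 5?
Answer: 50277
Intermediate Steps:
P = -2 (P = -7 + 5 = -2)
j(B) = 2*B (j(B) = (3 - 2)*(B + B) = 1*(2*B) = 2*B)
(296*j(15) - 237) + 41634 = (296*(2*15) - 237) + 41634 = (296*30 - 237) + 41634 = (8880 - 237) + 41634 = 8643 + 41634 = 50277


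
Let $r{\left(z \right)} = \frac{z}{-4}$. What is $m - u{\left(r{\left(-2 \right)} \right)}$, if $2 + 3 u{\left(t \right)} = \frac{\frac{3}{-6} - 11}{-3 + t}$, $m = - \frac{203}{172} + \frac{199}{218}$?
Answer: $- \frac{318919}{281220} \approx -1.1341$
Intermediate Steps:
$r{\left(z \right)} = - \frac{z}{4}$ ($r{\left(z \right)} = z \left(- \frac{1}{4}\right) = - \frac{z}{4}$)
$m = - \frac{5013}{18748}$ ($m = \left(-203\right) \frac{1}{172} + 199 \cdot \frac{1}{218} = - \frac{203}{172} + \frac{199}{218} = - \frac{5013}{18748} \approx -0.26739$)
$u{\left(t \right)} = - \frac{2}{3} - \frac{23}{6 \left(-3 + t\right)}$ ($u{\left(t \right)} = - \frac{2}{3} + \frac{\left(\frac{3}{-6} - 11\right) \frac{1}{-3 + t}}{3} = - \frac{2}{3} + \frac{\left(3 \left(- \frac{1}{6}\right) - 11\right) \frac{1}{-3 + t}}{3} = - \frac{2}{3} + \frac{\left(- \frac{1}{2} - 11\right) \frac{1}{-3 + t}}{3} = - \frac{2}{3} + \frac{\left(- \frac{23}{2}\right) \frac{1}{-3 + t}}{3} = - \frac{2}{3} - \frac{23}{6 \left(-3 + t\right)}$)
$m - u{\left(r{\left(-2 \right)} \right)} = - \frac{5013}{18748} - \frac{-11 - 4 \left(\left(- \frac{1}{4}\right) \left(-2\right)\right)}{6 \left(-3 - - \frac{1}{2}\right)} = - \frac{5013}{18748} - \frac{-11 - 2}{6 \left(-3 + \frac{1}{2}\right)} = - \frac{5013}{18748} - \frac{-11 - 2}{6 \left(- \frac{5}{2}\right)} = - \frac{5013}{18748} - \frac{1}{6} \left(- \frac{2}{5}\right) \left(-13\right) = - \frac{5013}{18748} - \frac{13}{15} = - \frac{318919}{281220}$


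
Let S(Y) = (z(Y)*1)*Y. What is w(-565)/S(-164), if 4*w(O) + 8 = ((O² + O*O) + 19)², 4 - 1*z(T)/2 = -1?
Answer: -407642663953/6560 ≈ -6.2141e+7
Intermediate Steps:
z(T) = 10 (z(T) = 8 - 2*(-1) = 8 + 2 = 10)
w(O) = -2 + (19 + 2*O²)²/4 (w(O) = -2 + ((O² + O*O) + 19)²/4 = -2 + ((O² + O²) + 19)²/4 = -2 + (2*O² + 19)²/4 = -2 + (19 + 2*O²)²/4)
S(Y) = 10*Y (S(Y) = (10*1)*Y = 10*Y)
w(-565)/S(-164) = (-2 + (19 + 2*(-565)²)²/4)/((10*(-164))) = (-2 + (19 + 2*319225)²/4)/(-1640) = (-2 + (19 + 638450)²/4)*(-1/1640) = (-2 + (¼)*638469²)*(-1/1640) = (-2 + (¼)*407642663961)*(-1/1640) = (-2 + 407642663961/4)*(-1/1640) = (407642663953/4)*(-1/1640) = -407642663953/6560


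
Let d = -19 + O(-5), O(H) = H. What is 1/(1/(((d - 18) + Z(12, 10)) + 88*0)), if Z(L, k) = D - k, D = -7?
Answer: -59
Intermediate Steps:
Z(L, k) = -7 - k
d = -24 (d = -19 - 5 = -24)
1/(1/(((d - 18) + Z(12, 10)) + 88*0)) = 1/(1/(((-24 - 18) + (-7 - 1*10)) + 88*0)) = 1/(1/((-42 + (-7 - 10)) + 0)) = 1/(1/((-42 - 17) + 0)) = 1/(1/(-59 + 0)) = 1/(1/(-59)) = 1/(-1/59) = -59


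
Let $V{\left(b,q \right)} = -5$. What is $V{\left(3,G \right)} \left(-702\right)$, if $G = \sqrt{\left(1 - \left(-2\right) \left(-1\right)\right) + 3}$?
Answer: $3510$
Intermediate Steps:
$G = \sqrt{2}$ ($G = \sqrt{\left(1 - 2\right) + 3} = \sqrt{-1 + 3} = \sqrt{2} \approx 1.4142$)
$V{\left(3,G \right)} \left(-702\right) = \left(-5\right) \left(-702\right) = 3510$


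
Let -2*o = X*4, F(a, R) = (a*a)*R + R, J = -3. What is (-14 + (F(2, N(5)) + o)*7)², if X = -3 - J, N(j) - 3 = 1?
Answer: 15876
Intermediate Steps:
N(j) = 4 (N(j) = 3 + 1 = 4)
X = 0 (X = -3 - 1*(-3) = -3 + 3 = 0)
F(a, R) = R + R*a² (F(a, R) = a²*R + R = R*a² + R = R + R*a²)
o = 0 (o = -0*4 = -½*0 = 0)
(-14 + (F(2, N(5)) + o)*7)² = (-14 + (4*(1 + 2²) + 0)*7)² = (-14 + (4*(1 + 4) + 0)*7)² = (-14 + (4*5 + 0)*7)² = (-14 + (20 + 0)*7)² = (-14 + 20*7)² = (-14 + 140)² = 126² = 15876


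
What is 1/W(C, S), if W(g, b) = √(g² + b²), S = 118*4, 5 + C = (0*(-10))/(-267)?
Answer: √222809/222809 ≈ 0.0021185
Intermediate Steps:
C = -5 (C = -5 + (0*(-10))/(-267) = -5 + 0*(-1/267) = -5 + 0 = -5)
S = 472
W(g, b) = √(b² + g²)
1/W(C, S) = 1/(√(472² + (-5)²)) = 1/(√(222784 + 25)) = 1/(√222809) = √222809/222809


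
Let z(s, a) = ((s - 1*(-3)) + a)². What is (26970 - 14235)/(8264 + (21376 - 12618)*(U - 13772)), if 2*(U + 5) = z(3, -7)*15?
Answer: -12735/120585017 ≈ -0.00010561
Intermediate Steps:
z(s, a) = (3 + a + s)² (z(s, a) = ((s + 3) + a)² = ((3 + s) + a)² = (3 + a + s)²)
U = 5/2 (U = -5 + ((3 - 7 + 3)²*15)/2 = -5 + ((-1)²*15)/2 = -5 + (1*15)/2 = -5 + (½)*15 = -5 + 15/2 = 5/2 ≈ 2.5000)
(26970 - 14235)/(8264 + (21376 - 12618)*(U - 13772)) = (26970 - 14235)/(8264 + (21376 - 12618)*(5/2 - 13772)) = 12735/(8264 + 8758*(-27539/2)) = 12735/(8264 - 120593281) = 12735/(-120585017) = 12735*(-1/120585017) = -12735/120585017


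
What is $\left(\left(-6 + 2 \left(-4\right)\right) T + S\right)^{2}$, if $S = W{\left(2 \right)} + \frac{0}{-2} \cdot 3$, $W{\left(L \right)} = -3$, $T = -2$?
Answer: $625$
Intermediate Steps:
$S = -3$ ($S = -3 + \frac{0}{-2} \cdot 3 = -3 + 0 \left(- \frac{1}{2}\right) 3 = -3 + 0 \cdot 3 = -3 + 0 = -3$)
$\left(\left(-6 + 2 \left(-4\right)\right) T + S\right)^{2} = \left(\left(-6 + 2 \left(-4\right)\right) \left(-2\right) - 3\right)^{2} = \left(\left(-6 - 8\right) \left(-2\right) - 3\right)^{2} = \left(\left(-14\right) \left(-2\right) - 3\right)^{2} = \left(28 - 3\right)^{2} = 25^{2} = 625$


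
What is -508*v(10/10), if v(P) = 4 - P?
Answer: -1524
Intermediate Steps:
-508*v(10/10) = -508*(4 - 10/10) = -508*(4 - 1*1) = -508*(4 - 1) = -508*3 = -1524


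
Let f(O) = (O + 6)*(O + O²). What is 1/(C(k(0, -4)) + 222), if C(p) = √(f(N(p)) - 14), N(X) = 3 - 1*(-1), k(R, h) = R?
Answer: 37/8183 - √186/49098 ≈ 0.0042438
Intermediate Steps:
N(X) = 4 (N(X) = 3 + 1 = 4)
f(O) = (6 + O)*(O + O²)
C(p) = √186 (C(p) = √(4*(6 + 4² + 7*4) - 14) = √(4*(6 + 16 + 28) - 14) = √(4*50 - 14) = √(200 - 14) = √186)
1/(C(k(0, -4)) + 222) = 1/(√186 + 222) = 1/(222 + √186)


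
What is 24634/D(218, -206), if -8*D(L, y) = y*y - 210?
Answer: -98536/21113 ≈ -4.6671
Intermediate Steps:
D(L, y) = 105/4 - y²/8 (D(L, y) = -(y*y - 210)/8 = -(y² - 210)/8 = -(-210 + y²)/8 = 105/4 - y²/8)
24634/D(218, -206) = 24634/(105/4 - ⅛*(-206)²) = 24634/(105/4 - ⅛*42436) = 24634/(105/4 - 10609/2) = 24634/(-21113/4) = 24634*(-4/21113) = -98536/21113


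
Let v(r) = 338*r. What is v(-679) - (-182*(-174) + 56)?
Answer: -261226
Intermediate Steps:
v(-679) - (-182*(-174) + 56) = 338*(-679) - (-182*(-174) + 56) = -229502 - (31668 + 56) = -229502 - 1*31724 = -229502 - 31724 = -261226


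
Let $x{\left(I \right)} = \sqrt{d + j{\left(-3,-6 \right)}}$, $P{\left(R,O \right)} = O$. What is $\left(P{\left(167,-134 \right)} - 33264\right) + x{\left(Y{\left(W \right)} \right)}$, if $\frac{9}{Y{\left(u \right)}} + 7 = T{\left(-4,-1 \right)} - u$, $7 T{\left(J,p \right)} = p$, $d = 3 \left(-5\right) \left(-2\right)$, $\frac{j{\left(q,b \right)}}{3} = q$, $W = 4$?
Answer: $-33398 + \sqrt{21} \approx -33393.0$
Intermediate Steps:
$j{\left(q,b \right)} = 3 q$
$d = 30$ ($d = \left(-15\right) \left(-2\right) = 30$)
$T{\left(J,p \right)} = \frac{p}{7}$
$Y{\left(u \right)} = \frac{9}{- \frac{50}{7} - u}$ ($Y{\left(u \right)} = \frac{9}{-7 - \left(\frac{1}{7} + u\right)} = \frac{9}{- \frac{50}{7} - u}$)
$x{\left(I \right)} = \sqrt{21}$ ($x{\left(I \right)} = \sqrt{30 + 3 \left(-3\right)} = \sqrt{30 - 9} = \sqrt{21}$)
$\left(P{\left(167,-134 \right)} - 33264\right) + x{\left(Y{\left(W \right)} \right)} = \left(-134 - 33264\right) + \sqrt{21} = -33398 + \sqrt{21}$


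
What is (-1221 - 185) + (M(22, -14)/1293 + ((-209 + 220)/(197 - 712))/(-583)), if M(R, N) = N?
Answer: -49621544447/35292435 ≈ -1406.0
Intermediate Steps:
(-1221 - 185) + (M(22, -14)/1293 + ((-209 + 220)/(197 - 712))/(-583)) = (-1221 - 185) + (-14/1293 + ((-209 + 220)/(197 - 712))/(-583)) = -1406 + (-14*1/1293 + (11/(-515))*(-1/583)) = -1406 + (-14/1293 + (11*(-1/515))*(-1/583)) = -1406 + (-14/1293 - 11/515*(-1/583)) = -1406 + (-14/1293 + 1/27295) = -1406 - 380837/35292435 = -49621544447/35292435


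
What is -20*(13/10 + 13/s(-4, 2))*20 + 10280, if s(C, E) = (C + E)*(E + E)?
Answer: 10410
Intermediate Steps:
s(C, E) = 2*E*(C + E) (s(C, E) = (C + E)*(2*E) = 2*E*(C + E))
-20*(13/10 + 13/s(-4, 2))*20 + 10280 = -20*(13/10 + 13/((2*2*(-4 + 2))))*20 + 10280 = -20*(13*(1/10) + 13/((2*2*(-2))))*20 + 10280 = -20*(13/10 + 13/(-8))*20 + 10280 = -20*(13/10 + 13*(-1/8))*20 + 10280 = -20*(13/10 - 13/8)*20 + 10280 = -20*(-13/40)*20 + 10280 = (13/2)*20 + 10280 = 130 + 10280 = 10410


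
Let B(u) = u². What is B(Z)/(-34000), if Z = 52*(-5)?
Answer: -169/85 ≈ -1.9882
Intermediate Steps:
Z = -260
B(Z)/(-34000) = (-260)²/(-34000) = 67600*(-1/34000) = -169/85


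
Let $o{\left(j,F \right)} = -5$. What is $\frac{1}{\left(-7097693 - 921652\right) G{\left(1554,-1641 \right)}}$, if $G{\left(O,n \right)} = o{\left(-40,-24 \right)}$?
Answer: $\frac{1}{40096725} \approx 2.494 \cdot 10^{-8}$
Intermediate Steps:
$G{\left(O,n \right)} = -5$
$\frac{1}{\left(-7097693 - 921652\right) G{\left(1554,-1641 \right)}} = \frac{1}{\left(-7097693 - 921652\right) \left(-5\right)} = \frac{1}{-8019345} \left(- \frac{1}{5}\right) = \left(- \frac{1}{8019345}\right) \left(- \frac{1}{5}\right) = \frac{1}{40096725}$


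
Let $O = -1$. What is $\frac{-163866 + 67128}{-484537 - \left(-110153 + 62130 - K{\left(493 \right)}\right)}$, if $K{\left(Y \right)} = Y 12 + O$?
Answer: $\frac{32246}{143533} \approx 0.22466$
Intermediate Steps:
$K{\left(Y \right)} = -1 + 12 Y$ ($K{\left(Y \right)} = Y 12 - 1 = 12 Y - 1 = -1 + 12 Y$)
$\frac{-163866 + 67128}{-484537 - \left(-110153 + 62130 - K{\left(493 \right)}\right)} = \frac{-163866 + 67128}{-484537 + \left(\left(-1 + 12 \cdot 493\right) - \left(-110153 - -62130\right)\right)} = - \frac{96738}{-484537 + \left(\left(-1 + 5916\right) - \left(-110153 + 62130\right)\right)} = - \frac{96738}{-484537 + \left(5915 - -48023\right)} = - \frac{96738}{-484537 + \left(5915 + 48023\right)} = - \frac{96738}{-484537 + 53938} = - \frac{96738}{-430599} = \left(-96738\right) \left(- \frac{1}{430599}\right) = \frac{32246}{143533}$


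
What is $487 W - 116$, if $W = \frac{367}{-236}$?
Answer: $- \frac{206105}{236} \approx -873.33$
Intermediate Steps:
$W = - \frac{367}{236}$ ($W = 367 \left(- \frac{1}{236}\right) = - \frac{367}{236} \approx -1.5551$)
$487 W - 116 = 487 \left(- \frac{367}{236}\right) - 116 = - \frac{178729}{236} - 116 = - \frac{206105}{236}$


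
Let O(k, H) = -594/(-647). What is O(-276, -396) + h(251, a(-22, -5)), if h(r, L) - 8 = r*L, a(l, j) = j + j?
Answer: -1618200/647 ≈ -2501.1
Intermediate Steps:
a(l, j) = 2*j
O(k, H) = 594/647 (O(k, H) = -594*(-1/647) = 594/647)
h(r, L) = 8 + L*r (h(r, L) = 8 + r*L = 8 + L*r)
O(-276, -396) + h(251, a(-22, -5)) = 594/647 + (8 + (2*(-5))*251) = 594/647 + (8 - 10*251) = 594/647 + (8 - 2510) = 594/647 - 2502 = -1618200/647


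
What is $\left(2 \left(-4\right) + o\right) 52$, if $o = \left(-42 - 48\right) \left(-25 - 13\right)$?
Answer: $177424$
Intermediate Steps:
$o = 3420$ ($o = \left(-90\right) \left(-38\right) = 3420$)
$\left(2 \left(-4\right) + o\right) 52 = \left(2 \left(-4\right) + 3420\right) 52 = \left(-8 + 3420\right) 52 = 3412 \cdot 52 = 177424$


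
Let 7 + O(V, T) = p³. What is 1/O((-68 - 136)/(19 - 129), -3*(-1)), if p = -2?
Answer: -1/15 ≈ -0.066667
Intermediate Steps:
O(V, T) = -15 (O(V, T) = -7 + (-2)³ = -7 - 8 = -15)
1/O((-68 - 136)/(19 - 129), -3*(-1)) = 1/(-15) = -1/15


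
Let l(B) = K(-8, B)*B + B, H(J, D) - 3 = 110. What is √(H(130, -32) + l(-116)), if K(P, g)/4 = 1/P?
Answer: √55 ≈ 7.4162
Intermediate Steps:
K(P, g) = 4/P
H(J, D) = 113 (H(J, D) = 3 + 110 = 113)
l(B) = B/2 (l(B) = (4/(-8))*B + B = (4*(-⅛))*B + B = -B/2 + B = B/2)
√(H(130, -32) + l(-116)) = √(113 + (½)*(-116)) = √(113 - 58) = √55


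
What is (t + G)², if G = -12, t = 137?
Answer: 15625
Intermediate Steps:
(t + G)² = (137 - 12)² = 125² = 15625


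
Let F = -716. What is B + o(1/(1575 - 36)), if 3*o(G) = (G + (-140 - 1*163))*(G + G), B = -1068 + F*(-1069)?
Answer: 5431036668536/7105563 ≈ 7.6434e+5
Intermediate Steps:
B = 764336 (B = -1068 - 716*(-1069) = -1068 + 765404 = 764336)
o(G) = 2*G*(-303 + G)/3 (o(G) = ((G + (-140 - 1*163))*(G + G))/3 = ((G + (-140 - 163))*(2*G))/3 = ((G - 303)*(2*G))/3 = ((-303 + G)*(2*G))/3 = (2*G*(-303 + G))/3 = 2*G*(-303 + G)/3)
B + o(1/(1575 - 36)) = 764336 + 2*(-303 + 1/(1575 - 36))/(3*(1575 - 36)) = 764336 + (2/3)*(-303 + 1/1539)/1539 = 764336 + (2/3)*(1/1539)*(-303 + 1/1539) = 764336 + (2/3)*(1/1539)*(-466316/1539) = 764336 - 932632/7105563 = 5431036668536/7105563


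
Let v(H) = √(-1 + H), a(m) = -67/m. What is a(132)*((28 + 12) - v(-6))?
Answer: -670/33 + 67*I*√7/132 ≈ -20.303 + 1.3429*I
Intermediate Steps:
a(132)*((28 + 12) - v(-6)) = (-67/132)*((28 + 12) - √(-1 - 6)) = (-67*1/132)*(40 - √(-7)) = -67*(40 - I*√7)/132 = -670/33 + 67*I*√7/132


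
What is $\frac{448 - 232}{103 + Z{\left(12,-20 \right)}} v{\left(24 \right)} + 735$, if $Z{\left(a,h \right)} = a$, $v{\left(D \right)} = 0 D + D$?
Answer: $\frac{89709}{115} \approx 780.08$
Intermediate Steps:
$v{\left(D \right)} = D$ ($v{\left(D \right)} = 0 + D = D$)
$\frac{448 - 232}{103 + Z{\left(12,-20 \right)}} v{\left(24 \right)} + 735 = \frac{448 - 232}{103 + 12} \cdot 24 + 735 = \frac{216}{115} \cdot 24 + 735 = \frac{5184}{115} + 735 = \frac{89709}{115}$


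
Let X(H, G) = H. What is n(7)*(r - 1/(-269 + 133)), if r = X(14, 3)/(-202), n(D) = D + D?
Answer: -5957/6868 ≈ -0.86736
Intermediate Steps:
n(D) = 2*D
r = -7/101 (r = 14/(-202) = 14*(-1/202) = -7/101 ≈ -0.069307)
n(7)*(r - 1/(-269 + 133)) = (2*7)*(-7/101 - 1/(-269 + 133)) = 14*(-7/101 - 1/(-136)) = 14*(-7/101 - 1*(-1/136)) = 14*(-7/101 + 1/136) = 14*(-851/13736) = -5957/6868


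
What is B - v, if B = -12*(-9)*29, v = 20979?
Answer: -17847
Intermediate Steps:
B = 3132 (B = 108*29 = 3132)
B - v = 3132 - 1*20979 = 3132 - 20979 = -17847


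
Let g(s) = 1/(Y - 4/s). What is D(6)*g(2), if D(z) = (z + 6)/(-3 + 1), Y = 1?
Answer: 6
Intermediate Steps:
D(z) = -3 - z/2 (D(z) = (6 + z)/(-2) = (6 + z)*(-1/2) = -3 - z/2)
g(s) = 1/(1 - 4/s)
D(6)*g(2) = (-3 - 1/2*6)*(2/(-4 + 2)) = (-3 - 3)*(2/(-2)) = -12*(-1)/2 = -6*(-1) = 6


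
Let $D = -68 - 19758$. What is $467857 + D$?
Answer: $448031$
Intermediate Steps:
$D = -19826$ ($D = -68 - 19758 = -19826$)
$467857 + D = 467857 - 19826 = 448031$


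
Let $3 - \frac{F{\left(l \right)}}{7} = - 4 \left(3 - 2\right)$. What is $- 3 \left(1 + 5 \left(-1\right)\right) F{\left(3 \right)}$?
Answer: $588$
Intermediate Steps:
$F{\left(l \right)} = 49$ ($F{\left(l \right)} = 21 - 7 \left(- 4 \left(3 - 2\right)\right) = 21 - 7 \left(\left(-4\right) 1\right) = 21 - -28 = 21 + 28 = 49$)
$- 3 \left(1 + 5 \left(-1\right)\right) F{\left(3 \right)} = - 3 \left(1 + 5 \left(-1\right)\right) 49 = - 3 \left(1 - 5\right) 49 = \left(-3\right) \left(-4\right) 49 = 12 \cdot 49 = 588$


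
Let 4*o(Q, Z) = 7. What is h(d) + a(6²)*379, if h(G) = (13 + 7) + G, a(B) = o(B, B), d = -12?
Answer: 2685/4 ≈ 671.25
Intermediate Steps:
o(Q, Z) = 7/4 (o(Q, Z) = (¼)*7 = 7/4)
a(B) = 7/4
h(G) = 20 + G
h(d) + a(6²)*379 = (20 - 12) + (7/4)*379 = 8 + 2653/4 = 2685/4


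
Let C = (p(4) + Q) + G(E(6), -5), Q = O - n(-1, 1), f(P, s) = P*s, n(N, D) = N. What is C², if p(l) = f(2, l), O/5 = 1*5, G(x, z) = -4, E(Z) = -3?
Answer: 900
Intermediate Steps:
O = 25 (O = 5*(1*5) = 5*5 = 25)
p(l) = 2*l
Q = 26 (Q = 25 - 1*(-1) = 25 + 1 = 26)
C = 30 (C = (2*4 + 26) - 4 = (8 + 26) - 4 = 34 - 4 = 30)
C² = 30² = 900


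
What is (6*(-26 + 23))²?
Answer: 324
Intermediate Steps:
(6*(-26 + 23))² = (6*(-3))² = (-18)² = 324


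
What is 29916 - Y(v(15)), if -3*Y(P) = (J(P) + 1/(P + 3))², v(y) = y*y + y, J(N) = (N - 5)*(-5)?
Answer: 86823484228/177147 ≈ 4.9012e+5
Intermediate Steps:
J(N) = 25 - 5*N (J(N) = (-5 + N)*(-5) = 25 - 5*N)
v(y) = y + y² (v(y) = y² + y = y + y²)
Y(P) = -(25 + 1/(3 + P) - 5*P)²/3 (Y(P) = -((25 - 5*P) + 1/(P + 3))²/3 = -((25 - 5*P) + 1/(3 + P))²/3 = -(25 + 1/(3 + P) - 5*P)²/3)
29916 - Y(v(15)) = 29916 - (-1)*(76 - 5*225*(1 + 15)² + 10*(15*(1 + 15)))²/(3*(3 + 15*(1 + 15))²) = 29916 - (-1)*(76 - 5*(15*16)² + 10*(15*16))²/(3*(3 + 15*16)²) = 29916 - (-1)*(76 - 5*240² + 10*240)²/(3*(3 + 240)²) = 29916 - (-1)*(76 - 5*57600 + 2400)²/(3*243²) = 29916 - (-1)*(76 - 288000 + 2400)²/(3*59049) = 29916 - (-1)*(-285524)²/(3*59049) = 29916 - (-1)*81523954576/(3*59049) = 29916 - 1*(-81523954576/177147) = 29916 + 81523954576/177147 = 86823484228/177147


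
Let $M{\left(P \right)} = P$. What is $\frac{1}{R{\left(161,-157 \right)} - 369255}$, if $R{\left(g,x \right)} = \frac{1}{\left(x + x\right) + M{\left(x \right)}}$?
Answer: $- \frac{471}{173919106} \approx -2.7082 \cdot 10^{-6}$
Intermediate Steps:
$R{\left(g,x \right)} = \frac{1}{3 x}$ ($R{\left(g,x \right)} = \frac{1}{\left(x + x\right) + x} = \frac{1}{2 x + x} = \frac{1}{3 x}$)
$\frac{1}{R{\left(161,-157 \right)} - 369255} = \frac{1}{\frac{1}{3 \left(-157\right)} - 369255} = \frac{1}{\frac{1}{3} \left(- \frac{1}{157}\right) - 369255} = \frac{1}{- \frac{1}{471} - 369255} = \frac{1}{- \frac{173919106}{471}} = - \frac{471}{173919106}$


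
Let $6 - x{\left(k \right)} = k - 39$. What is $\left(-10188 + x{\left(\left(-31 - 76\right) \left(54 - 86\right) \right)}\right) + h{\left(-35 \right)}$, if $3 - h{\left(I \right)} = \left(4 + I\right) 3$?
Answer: $-13471$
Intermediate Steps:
$h{\left(I \right)} = -9 - 3 I$ ($h{\left(I \right)} = 3 - \left(4 + I\right) 3 = 3 - \left(12 + 3 I\right) = -9 - 3 I$)
$x{\left(k \right)} = 45 - k$ ($x{\left(k \right)} = 6 - \left(k - 39\right) = 6 - \left(-39 + k\right) = 45 - k$)
$\left(-10188 + x{\left(\left(-31 - 76\right) \left(54 - 86\right) \right)}\right) + h{\left(-35 \right)} = \left(-10188 + \left(45 - \left(-31 - 76\right) \left(54 - 86\right)\right)\right) - -96 = \left(-10188 + \left(45 - \left(-107\right) \left(-32\right)\right)\right) + \left(-9 + 105\right) = \left(-10188 + \left(45 - 3424\right)\right) + 96 = \left(-10188 - 3379\right) + 96 = -13567 + 96 = -13471$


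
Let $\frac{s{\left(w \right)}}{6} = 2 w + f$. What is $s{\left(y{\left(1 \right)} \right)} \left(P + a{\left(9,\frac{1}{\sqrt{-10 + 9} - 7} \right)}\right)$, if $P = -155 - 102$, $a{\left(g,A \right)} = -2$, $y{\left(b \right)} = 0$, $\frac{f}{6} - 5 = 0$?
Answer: $-46620$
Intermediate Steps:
$f = 30$ ($f = 30 + 6 \cdot 0 = 30 + 0 = 30$)
$P = -257$
$s{\left(w \right)} = 180 + 12 w$ ($s{\left(w \right)} = 6 \left(2 w + 30\right) = 6 \left(30 + 2 w\right) = 180 + 12 w$)
$s{\left(y{\left(1 \right)} \right)} \left(P + a{\left(9,\frac{1}{\sqrt{-10 + 9} - 7} \right)}\right) = \left(180 + 12 \cdot 0\right) \left(-257 - 2\right) = \left(180 + 0\right) \left(-259\right) = 180 \left(-259\right) = -46620$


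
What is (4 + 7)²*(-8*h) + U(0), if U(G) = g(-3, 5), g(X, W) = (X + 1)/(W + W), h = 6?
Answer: -29041/5 ≈ -5808.2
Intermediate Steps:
g(X, W) = (1 + X)/(2*W) (g(X, W) = (1 + X)/((2*W)) = (1 + X)*(1/(2*W)) = (1 + X)/(2*W))
U(G) = -⅕ (U(G) = (½)*(1 - 3)/5 = (½)*(⅕)*(-2) = -⅕)
(4 + 7)²*(-8*h) + U(0) = (4 + 7)²*(-8*6) - ⅕ = 11²*(-48) - ⅕ = 121*(-48) - ⅕ = -5808 - ⅕ = -29041/5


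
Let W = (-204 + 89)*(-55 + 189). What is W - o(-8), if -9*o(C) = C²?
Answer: -138626/9 ≈ -15403.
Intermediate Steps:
W = -15410 (W = -115*134 = -15410)
o(C) = -C²/9
W - o(-8) = -15410 - (-1)*(-8)²/9 = -15410 - (-1)*64/9 = -15410 - 1*(-64/9) = -15410 + 64/9 = -138626/9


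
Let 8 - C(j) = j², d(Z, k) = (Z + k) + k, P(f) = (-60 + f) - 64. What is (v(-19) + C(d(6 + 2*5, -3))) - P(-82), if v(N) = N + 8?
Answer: 103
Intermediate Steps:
v(N) = 8 + N
P(f) = -124 + f
d(Z, k) = Z + 2*k
C(j) = 8 - j²
(v(-19) + C(d(6 + 2*5, -3))) - P(-82) = ((8 - 19) + (8 - ((6 + 2*5) + 2*(-3))²)) - (-124 - 82) = (-11 + (8 - ((6 + 10) - 6)²)) - 1*(-206) = (-11 + (8 - (16 - 6)²)) + 206 = (-11 + (8 - 1*10²)) + 206 = (-11 + (8 - 1*100)) + 206 = (-11 + (8 - 100)) + 206 = (-11 - 92) + 206 = -103 + 206 = 103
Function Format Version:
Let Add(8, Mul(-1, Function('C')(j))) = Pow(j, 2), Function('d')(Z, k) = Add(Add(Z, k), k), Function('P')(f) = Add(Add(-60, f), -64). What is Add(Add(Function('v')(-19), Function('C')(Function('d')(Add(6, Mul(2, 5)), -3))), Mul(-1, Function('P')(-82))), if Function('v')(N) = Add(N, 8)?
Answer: 103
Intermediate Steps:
Function('v')(N) = Add(8, N)
Function('P')(f) = Add(-124, f)
Function('d')(Z, k) = Add(Z, Mul(2, k))
Function('C')(j) = Add(8, Mul(-1, Pow(j, 2)))
Add(Add(Function('v')(-19), Function('C')(Function('d')(Add(6, Mul(2, 5)), -3))), Mul(-1, Function('P')(-82))) = Add(Add(Add(8, -19), Add(8, Mul(-1, Pow(Add(Add(6, Mul(2, 5)), Mul(2, -3)), 2)))), Mul(-1, Add(-124, -82))) = Add(Add(-11, Add(8, Mul(-1, Pow(Add(Add(6, 10), -6), 2)))), Mul(-1, -206)) = Add(Add(-11, Add(8, Mul(-1, Pow(Add(16, -6), 2)))), 206) = Add(Add(-11, Add(8, Mul(-1, Pow(10, 2)))), 206) = Add(Add(-11, Add(8, Mul(-1, 100))), 206) = Add(Add(-11, Add(8, -100)), 206) = Add(Add(-11, -92), 206) = Add(-103, 206) = 103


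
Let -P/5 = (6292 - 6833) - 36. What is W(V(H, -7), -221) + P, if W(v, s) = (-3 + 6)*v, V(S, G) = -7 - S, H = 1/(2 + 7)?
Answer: 8591/3 ≈ 2863.7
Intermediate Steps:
H = 1/9 ≈ 0.11111
P = 2885 (P = -5*((6292 - 6833) - 36) = -5*(-541 - 36) = -5*(-577) = 2885)
W(v, s) = 3*v
W(V(H, -7), -221) + P = 3*(-7 - 1*1/9) + 2885 = 3*(-7 - 1/9) + 2885 = 3*(-64/9) + 2885 = -64/3 + 2885 = 8591/3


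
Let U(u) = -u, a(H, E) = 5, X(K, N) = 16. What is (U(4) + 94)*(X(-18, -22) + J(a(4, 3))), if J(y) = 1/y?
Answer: 1458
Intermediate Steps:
(U(4) + 94)*(X(-18, -22) + J(a(4, 3))) = (-1*4 + 94)*(16 + 1/5) = (-4 + 94)*(16 + ⅕) = 90*(81/5) = 1458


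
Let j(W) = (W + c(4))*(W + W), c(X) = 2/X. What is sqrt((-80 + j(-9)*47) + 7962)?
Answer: sqrt(15073) ≈ 122.77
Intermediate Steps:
j(W) = 2*W*(1/2 + W) (j(W) = (W + 2/4)*(W + W) = (W + 2*(1/4))*(2*W) = (W + 1/2)*(2*W) = (1/2 + W)*(2*W) = 2*W*(1/2 + W))
sqrt((-80 + j(-9)*47) + 7962) = sqrt((-80 - 9*(1 + 2*(-9))*47) + 7962) = sqrt((-80 - 9*(1 - 18)*47) + 7962) = sqrt((-80 - 9*(-17)*47) + 7962) = sqrt((-80 + 153*47) + 7962) = sqrt((-80 + 7191) + 7962) = sqrt(7111 + 7962) = sqrt(15073)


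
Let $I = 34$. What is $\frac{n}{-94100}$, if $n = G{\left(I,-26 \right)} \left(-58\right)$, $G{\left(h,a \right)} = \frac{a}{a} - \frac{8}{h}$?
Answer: $\frac{377}{799850} \approx 0.00047134$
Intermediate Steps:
$G{\left(h,a \right)} = 1 - \frac{8}{h}$
$n = - \frac{754}{17}$ ($n = \frac{-8 + 34}{34} \left(-58\right) = \frac{1}{34} \cdot 26 \left(-58\right) = \frac{13}{17} \left(-58\right) = - \frac{754}{17} \approx -44.353$)
$\frac{n}{-94100} = - \frac{754}{17 \left(-94100\right)} = \left(- \frac{754}{17}\right) \left(- \frac{1}{94100}\right) = \frac{377}{799850}$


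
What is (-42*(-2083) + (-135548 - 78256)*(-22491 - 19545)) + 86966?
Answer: 8987639396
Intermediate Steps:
(-42*(-2083) + (-135548 - 78256)*(-22491 - 19545)) + 86966 = (87486 - 213804*(-42036)) + 86966 = (87486 + 8987464944) + 86966 = 8987552430 + 86966 = 8987639396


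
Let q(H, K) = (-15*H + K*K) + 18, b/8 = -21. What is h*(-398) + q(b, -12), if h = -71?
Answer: 30940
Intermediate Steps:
b = -168 (b = 8*(-21) = -168)
q(H, K) = 18 + K² - 15*H (q(H, K) = (-15*H + K²) + 18 = (K² - 15*H) + 18 = 18 + K² - 15*H)
h*(-398) + q(b, -12) = -71*(-398) + (18 + (-12)² - 15*(-168)) = 28258 + (18 + 144 + 2520) = 28258 + 2682 = 30940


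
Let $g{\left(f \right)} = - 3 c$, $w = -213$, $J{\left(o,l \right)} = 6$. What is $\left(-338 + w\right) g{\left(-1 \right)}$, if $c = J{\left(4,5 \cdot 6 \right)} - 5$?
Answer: $1653$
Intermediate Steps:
$c = 1$ ($c = 6 - 5 = 1$)
$g{\left(f \right)} = -3$ ($g{\left(f \right)} = \left(-3\right) 1 = -3$)
$\left(-338 + w\right) g{\left(-1 \right)} = \left(-338 - 213\right) \left(-3\right) = \left(-551\right) \left(-3\right) = 1653$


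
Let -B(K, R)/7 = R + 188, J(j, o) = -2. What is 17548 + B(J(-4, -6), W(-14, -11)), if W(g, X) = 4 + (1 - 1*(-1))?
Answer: 16190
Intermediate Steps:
W(g, X) = 6 (W(g, X) = 4 + (1 + 1) = 4 + 2 = 6)
B(K, R) = -1316 - 7*R (B(K, R) = -7*(R + 188) = -7*(188 + R) = -1316 - 7*R)
17548 + B(J(-4, -6), W(-14, -11)) = 17548 + (-1316 - 7*6) = 17548 + (-1316 - 42) = 17548 - 1358 = 16190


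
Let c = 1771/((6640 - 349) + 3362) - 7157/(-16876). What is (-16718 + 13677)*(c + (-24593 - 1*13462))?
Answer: 2693115600163649/23272004 ≈ 1.1572e+8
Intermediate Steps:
c = 14139131/23272004 (c = 1771/(6291 + 3362) - 7157*(-1/16876) = 1771/9653 + 7157/16876 = 1771*(1/9653) + 7157/16876 = 253/1379 + 7157/16876 = 14139131/23272004 ≈ 0.60756)
(-16718 + 13677)*(c + (-24593 - 1*13462)) = (-16718 + 13677)*(14139131/23272004 + (-24593 - 1*13462)) = -3041*(14139131/23272004 + (-24593 - 13462)) = -3041*(14139131/23272004 - 38055) = -3041*(-885601973089/23272004) = 2693115600163649/23272004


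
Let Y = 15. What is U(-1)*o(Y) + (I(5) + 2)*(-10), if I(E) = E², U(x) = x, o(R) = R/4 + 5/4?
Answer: -275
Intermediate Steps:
o(R) = 5/4 + R/4 (o(R) = R*(¼) + 5*(¼) = R/4 + 5/4 = 5/4 + R/4)
U(-1)*o(Y) + (I(5) + 2)*(-10) = -(5/4 + (¼)*15) + (5² + 2)*(-10) = -(5/4 + 15/4) + (25 + 2)*(-10) = -1*5 + 27*(-10) = -5 - 270 = -275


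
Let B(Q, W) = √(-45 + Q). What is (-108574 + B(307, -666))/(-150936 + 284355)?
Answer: -108574/133419 + √262/133419 ≈ -0.81366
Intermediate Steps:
(-108574 + B(307, -666))/(-150936 + 284355) = (-108574 + √(-45 + 307))/(-150936 + 284355) = (-108574 + √262)/133419 = (-108574 + √262)*(1/133419) = -108574/133419 + √262/133419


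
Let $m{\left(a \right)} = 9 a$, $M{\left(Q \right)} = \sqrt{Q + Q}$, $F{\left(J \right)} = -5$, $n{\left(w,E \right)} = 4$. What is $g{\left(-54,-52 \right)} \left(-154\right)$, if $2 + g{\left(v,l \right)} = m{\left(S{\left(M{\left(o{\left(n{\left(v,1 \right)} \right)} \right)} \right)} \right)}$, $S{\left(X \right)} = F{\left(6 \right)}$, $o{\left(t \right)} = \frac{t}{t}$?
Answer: $7238$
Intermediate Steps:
$o{\left(t \right)} = 1$
$M{\left(Q \right)} = \sqrt{2} \sqrt{Q}$ ($M{\left(Q \right)} = \sqrt{2 Q} = \sqrt{2} \sqrt{Q}$)
$S{\left(X \right)} = -5$
$g{\left(v,l \right)} = -47$ ($g{\left(v,l \right)} = -2 + 9 \left(-5\right) = -2 - 45 = -47$)
$g{\left(-54,-52 \right)} \left(-154\right) = \left(-47\right) \left(-154\right) = 7238$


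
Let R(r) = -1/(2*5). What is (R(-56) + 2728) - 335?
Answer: 23929/10 ≈ 2392.9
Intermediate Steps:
R(r) = -1/10
(R(-56) + 2728) - 335 = (-1/10 + 2728) - 335 = 27279/10 - 335 = 23929/10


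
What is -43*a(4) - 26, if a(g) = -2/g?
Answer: -9/2 ≈ -4.5000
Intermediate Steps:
-43*a(4) - 26 = -(-86)/4 - 26 = -43*(-1/2) - 26 = 43/2 - 26 = -9/2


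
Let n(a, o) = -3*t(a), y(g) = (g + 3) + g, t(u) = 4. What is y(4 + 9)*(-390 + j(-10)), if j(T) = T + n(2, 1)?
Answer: -11948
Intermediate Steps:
y(g) = 3 + 2*g (y(g) = (3 + g) + g = 3 + 2*g)
n(a, o) = -12 (n(a, o) = -3*4 = -12)
j(T) = -12 + T (j(T) = T - 12 = -12 + T)
y(4 + 9)*(-390 + j(-10)) = (3 + 2*(4 + 9))*(-390 + (-12 - 10)) = (3 + 2*13)*(-390 - 22) = (3 + 26)*(-412) = 29*(-412) = -11948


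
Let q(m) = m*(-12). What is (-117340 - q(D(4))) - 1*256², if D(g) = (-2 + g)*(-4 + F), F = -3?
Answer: -183044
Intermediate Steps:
D(g) = 14 - 7*g (D(g) = (-2 + g)*(-4 - 3) = (-2 + g)*(-7) = 14 - 7*g)
q(m) = -12*m
(-117340 - q(D(4))) - 1*256² = (-117340 - (-12)*(14 - 7*4)) - 1*256² = (-117340 - (-12)*(14 - 28)) - 1*65536 = (-117340 - (-12)*(-14)) - 65536 = (-117340 - 1*168) - 65536 = (-117340 - 168) - 65536 = -117508 - 65536 = -183044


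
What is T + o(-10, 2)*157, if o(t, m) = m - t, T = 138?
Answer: 2022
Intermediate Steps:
T + o(-10, 2)*157 = 138 + (2 - 1*(-10))*157 = 138 + (2 + 10)*157 = 138 + 12*157 = 138 + 1884 = 2022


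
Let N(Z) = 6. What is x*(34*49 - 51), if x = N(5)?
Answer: 9690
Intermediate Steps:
x = 6
x*(34*49 - 51) = 6*(34*49 - 51) = 6*(1666 - 51) = 6*1615 = 9690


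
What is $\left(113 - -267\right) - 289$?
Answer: $91$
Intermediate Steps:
$\left(113 - -267\right) - 289 = \left(113 + 267\right) - 289 = 380 - 289 = 91$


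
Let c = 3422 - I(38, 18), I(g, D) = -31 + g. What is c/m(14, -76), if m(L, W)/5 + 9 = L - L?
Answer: -683/9 ≈ -75.889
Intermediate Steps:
m(L, W) = -45 (m(L, W) = -45 + 5*(L - L) = -45 + 5*0 = -45 + 0 = -45)
c = 3415 (c = 3422 - (-31 + 38) = 3422 - 1*7 = 3422 - 7 = 3415)
c/m(14, -76) = 3415/(-45) = 3415*(-1/45) = -683/9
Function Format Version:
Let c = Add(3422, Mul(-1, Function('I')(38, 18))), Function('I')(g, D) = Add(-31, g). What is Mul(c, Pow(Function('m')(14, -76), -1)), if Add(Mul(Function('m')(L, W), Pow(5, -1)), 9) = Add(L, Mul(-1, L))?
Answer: Rational(-683, 9) ≈ -75.889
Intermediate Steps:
Function('m')(L, W) = -45 (Function('m')(L, W) = Add(-45, Mul(5, Add(L, Mul(-1, L)))) = Add(-45, Mul(5, 0)) = Add(-45, 0) = -45)
c = 3415 (c = Add(3422, Mul(-1, Add(-31, 38))) = Add(3422, Mul(-1, 7)) = Add(3422, -7) = 3415)
Mul(c, Pow(Function('m')(14, -76), -1)) = Mul(3415, Pow(-45, -1)) = Mul(3415, Rational(-1, 45)) = Rational(-683, 9)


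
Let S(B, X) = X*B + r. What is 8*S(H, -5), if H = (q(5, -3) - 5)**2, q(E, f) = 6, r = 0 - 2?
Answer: -56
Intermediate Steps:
r = -2
H = 1 (H = (6 - 5)**2 = 1**2 = 1)
S(B, X) = -2 + B*X (S(B, X) = X*B - 2 = B*X - 2 = -2 + B*X)
8*S(H, -5) = 8*(-2 + 1*(-5)) = 8*(-2 - 5) = 8*(-7) = -56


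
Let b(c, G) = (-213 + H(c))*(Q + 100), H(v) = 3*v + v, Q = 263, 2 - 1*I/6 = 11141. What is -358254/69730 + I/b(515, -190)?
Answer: -40809278319/7791874255 ≈ -5.2374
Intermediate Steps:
I = -66834 (I = 12 - 6*11141 = 12 - 66846 = -66834)
H(v) = 4*v
b(c, G) = -77319 + 1452*c (b(c, G) = (-213 + 4*c)*(263 + 100) = (-213 + 4*c)*363 = -77319 + 1452*c)
-358254/69730 + I/b(515, -190) = -358254/69730 - 66834/(-77319 + 1452*515) = -358254*1/69730 - 66834/(-77319 + 747780) = -179127/34865 - 66834/670461 = -179127/34865 - 66834*1/670461 = -179127/34865 - 22278/223487 = -40809278319/7791874255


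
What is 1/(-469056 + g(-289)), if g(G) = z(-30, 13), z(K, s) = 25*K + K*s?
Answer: -1/470196 ≈ -2.1268e-6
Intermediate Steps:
g(G) = -1140 (g(G) = -30*(25 + 13) = -30*38 = -1140)
1/(-469056 + g(-289)) = 1/(-469056 - 1140) = 1/(-470196) = -1/470196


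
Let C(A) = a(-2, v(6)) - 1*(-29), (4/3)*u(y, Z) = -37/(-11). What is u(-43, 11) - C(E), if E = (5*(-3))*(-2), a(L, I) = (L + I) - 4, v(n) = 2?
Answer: -989/44 ≈ -22.477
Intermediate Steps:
a(L, I) = -4 + I + L (a(L, I) = (I + L) - 4 = -4 + I + L)
E = 30 (E = -15*(-2) = 30)
u(y, Z) = 111/44 (u(y, Z) = 3*(-37/(-11))/4 = 3*(-37*(-1/11))/4 = (3/4)*(37/11) = 111/44)
C(A) = 25 (C(A) = (-4 + 2 - 2) - 1*(-29) = -4 + 29 = 25)
u(-43, 11) - C(E) = 111/44 - 1*25 = 111/44 - 25 = -989/44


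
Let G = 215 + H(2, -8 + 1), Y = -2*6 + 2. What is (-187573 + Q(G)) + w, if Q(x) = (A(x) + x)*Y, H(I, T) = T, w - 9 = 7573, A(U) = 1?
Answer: -182081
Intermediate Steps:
w = 7582 (w = 9 + 7573 = 7582)
Y = -10 (Y = -12 + 2 = -10)
G = 208 (G = 215 + (-8 + 1) = 215 - 7 = 208)
Q(x) = -10 - 10*x (Q(x) = (1 + x)*(-10) = -10 - 10*x)
(-187573 + Q(G)) + w = (-187573 + (-10 - 10*208)) + 7582 = (-187573 + (-10 - 2080)) + 7582 = (-187573 - 2090) + 7582 = -189663 + 7582 = -182081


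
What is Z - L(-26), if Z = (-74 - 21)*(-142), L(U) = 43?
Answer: 13447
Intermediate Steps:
Z = 13490 (Z = -95*(-142) = 13490)
Z - L(-26) = 13490 - 1*43 = 13490 - 43 = 13447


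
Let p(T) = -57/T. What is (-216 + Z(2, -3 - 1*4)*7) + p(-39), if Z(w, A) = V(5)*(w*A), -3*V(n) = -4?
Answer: -13463/39 ≈ -345.21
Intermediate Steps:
V(n) = 4/3 (V(n) = -⅓*(-4) = 4/3)
Z(w, A) = 4*A*w/3 (Z(w, A) = 4*(w*A)/3 = 4*(A*w)/3 = 4*A*w/3)
(-216 + Z(2, -3 - 1*4)*7) + p(-39) = (-216 + ((4/3)*(-3 - 1*4)*2)*7) - 57/(-39) = (-216 + ((4/3)*(-3 - 4)*2)*7) - 57*(-1/39) = (-216 + ((4/3)*(-7)*2)*7) + 19/13 = (-216 - 56/3*7) + 19/13 = (-216 - 392/3) + 19/13 = -1040/3 + 19/13 = -13463/39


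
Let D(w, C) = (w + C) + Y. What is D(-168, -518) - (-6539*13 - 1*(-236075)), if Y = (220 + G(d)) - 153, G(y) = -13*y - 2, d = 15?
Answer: -151884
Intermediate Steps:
G(y) = -2 - 13*y
Y = -130 (Y = (220 + (-2 - 13*15)) - 153 = (220 + (-2 - 195)) - 153 = (220 - 197) - 153 = 23 - 153 = -130)
D(w, C) = -130 + C + w (D(w, C) = (w + C) - 130 = (C + w) - 130 = -130 + C + w)
D(-168, -518) - (-6539*13 - 1*(-236075)) = (-130 - 518 - 168) - (-6539*13 - 1*(-236075)) = -816 - (-85007 + 236075) = -816 - 1*151068 = -816 - 151068 = -151884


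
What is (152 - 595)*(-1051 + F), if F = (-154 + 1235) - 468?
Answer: 194034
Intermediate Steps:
F = 613 (F = 1081 - 468 = 613)
(152 - 595)*(-1051 + F) = (152 - 595)*(-1051 + 613) = -443*(-438) = 194034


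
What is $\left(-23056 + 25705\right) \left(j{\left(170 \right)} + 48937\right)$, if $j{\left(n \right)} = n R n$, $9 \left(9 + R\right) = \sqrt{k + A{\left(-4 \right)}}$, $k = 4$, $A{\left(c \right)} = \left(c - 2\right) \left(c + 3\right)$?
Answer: $-559370787 + \frac{25518700 \sqrt{10}}{3} \approx -5.3247 \cdot 10^{8}$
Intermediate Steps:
$A{\left(c \right)} = \left(-2 + c\right) \left(3 + c\right)$
$R = -9 + \frac{\sqrt{10}}{9}$ ($R = -9 + \frac{\sqrt{4 - \left(10 - 16\right)}}{9} = -9 + \frac{\sqrt{4 - -6}}{9} = -9 + \frac{\sqrt{4 + 6}}{9} = -9 + \frac{\sqrt{10}}{9} \approx -8.6486$)
$j{\left(n \right)} = n^{2} \left(-9 + \frac{\sqrt{10}}{9}\right)$ ($j{\left(n \right)} = n \left(-9 + \frac{\sqrt{10}}{9}\right) n = n^{2} \left(-9 + \frac{\sqrt{10}}{9}\right)$)
$\left(-23056 + 25705\right) \left(j{\left(170 \right)} + 48937\right) = \left(-23056 + 25705\right) \left(\frac{170^{2} \left(-81 + \sqrt{10}\right)}{9} + 48937\right) = 2649 \left(\frac{1}{9} \cdot 28900 \left(-81 + \sqrt{10}\right) + 48937\right) = 2649 \left(\left(-260100 + \frac{28900 \sqrt{10}}{9}\right) + 48937\right) = 2649 \left(-211163 + \frac{28900 \sqrt{10}}{9}\right) = -559370787 + \frac{25518700 \sqrt{10}}{3}$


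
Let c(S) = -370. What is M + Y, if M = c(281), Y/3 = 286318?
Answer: 858584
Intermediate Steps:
Y = 858954 (Y = 3*286318 = 858954)
M = -370
M + Y = -370 + 858954 = 858584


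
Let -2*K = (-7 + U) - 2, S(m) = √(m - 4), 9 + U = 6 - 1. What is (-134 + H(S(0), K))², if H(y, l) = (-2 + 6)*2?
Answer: 15876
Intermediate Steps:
U = -4 (U = -9 + (6 - 1) = -9 + 5 = -4)
S(m) = √(-4 + m)
K = 13/2 (K = -((-7 - 4) - 2)/2 = -(-11 - 2)/2 = -½*(-13) = 13/2 ≈ 6.5000)
H(y, l) = 8 (H(y, l) = 4*2 = 8)
(-134 + H(S(0), K))² = (-134 + 8)² = (-126)² = 15876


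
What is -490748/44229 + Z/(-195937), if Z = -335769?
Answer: -504999775/53826693 ≈ -9.3820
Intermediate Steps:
-490748/44229 + Z/(-195937) = -490748/44229 - 335769/(-195937) = -490748*1/44229 - 335769*(-1/195937) = -490748/44229 + 47967/27991 = -504999775/53826693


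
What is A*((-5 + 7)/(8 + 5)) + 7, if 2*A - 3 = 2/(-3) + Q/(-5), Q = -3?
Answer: 1409/195 ≈ 7.2256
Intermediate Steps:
A = 22/15 (A = 3/2 + (2/(-3) - 3/(-5))/2 = 3/2 + (2*(-⅓) - 3*(-⅕))/2 = 3/2 + (-⅔ + ⅗)/2 = 3/2 + (½)*(-1/15) = 3/2 - 1/30 = 22/15 ≈ 1.4667)
A*((-5 + 7)/(8 + 5)) + 7 = 22*((-5 + 7)/(8 + 5))/15 + 7 = 22*(2/13)/15 + 7 = 22*(2*(1/13))/15 + 7 = (22/15)*(2/13) + 7 = 44/195 + 7 = 1409/195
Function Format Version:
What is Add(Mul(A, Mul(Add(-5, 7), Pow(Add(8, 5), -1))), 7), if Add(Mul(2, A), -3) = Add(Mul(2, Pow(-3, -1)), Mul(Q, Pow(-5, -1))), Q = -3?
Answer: Rational(1409, 195) ≈ 7.2256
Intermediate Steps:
A = Rational(22, 15) (A = Add(Rational(3, 2), Mul(Rational(1, 2), Add(Mul(2, Pow(-3, -1)), Mul(-3, Pow(-5, -1))))) = Add(Rational(3, 2), Mul(Rational(1, 2), Add(Mul(2, Rational(-1, 3)), Mul(-3, Rational(-1, 5))))) = Add(Rational(3, 2), Mul(Rational(1, 2), Add(Rational(-2, 3), Rational(3, 5)))) = Add(Rational(3, 2), Mul(Rational(1, 2), Rational(-1, 15))) = Add(Rational(3, 2), Rational(-1, 30)) = Rational(22, 15) ≈ 1.4667)
Add(Mul(A, Mul(Add(-5, 7), Pow(Add(8, 5), -1))), 7) = Add(Mul(Rational(22, 15), Mul(Add(-5, 7), Pow(Add(8, 5), -1))), 7) = Add(Mul(Rational(22, 15), Mul(2, Pow(13, -1))), 7) = Add(Mul(Rational(22, 15), Mul(2, Rational(1, 13))), 7) = Add(Mul(Rational(22, 15), Rational(2, 13)), 7) = Add(Rational(44, 195), 7) = Rational(1409, 195)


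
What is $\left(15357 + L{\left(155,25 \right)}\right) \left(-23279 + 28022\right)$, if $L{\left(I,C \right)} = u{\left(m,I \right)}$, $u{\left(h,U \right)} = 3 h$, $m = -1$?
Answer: $72824022$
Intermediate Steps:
$L{\left(I,C \right)} = -3$ ($L{\left(I,C \right)} = 3 \left(-1\right) = -3$)
$\left(15357 + L{\left(155,25 \right)}\right) \left(-23279 + 28022\right) = \left(15357 - 3\right) \left(-23279 + 28022\right) = 15354 \cdot 4743 = 72824022$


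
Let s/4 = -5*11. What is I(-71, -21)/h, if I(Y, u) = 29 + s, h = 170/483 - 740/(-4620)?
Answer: -338261/907 ≈ -372.94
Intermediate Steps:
h = 907/1771 (h = 170*(1/483) - 740*(-1/4620) = 170/483 + 37/231 = 907/1771 ≈ 0.51214)
s = -220 (s = 4*(-5*11) = 4*(-55) = -220)
I(Y, u) = -191 (I(Y, u) = 29 - 220 = -191)
I(-71, -21)/h = -191/907/1771 = -191*1771/907 = -338261/907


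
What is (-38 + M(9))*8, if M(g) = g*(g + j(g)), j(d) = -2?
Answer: 200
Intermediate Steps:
M(g) = g*(-2 + g) (M(g) = g*(g - 2) = g*(-2 + g))
(-38 + M(9))*8 = (-38 + 9*(-2 + 9))*8 = (-38 + 9*7)*8 = (-38 + 63)*8 = 25*8 = 200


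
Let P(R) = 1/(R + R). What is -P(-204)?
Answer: 1/408 ≈ 0.0024510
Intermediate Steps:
P(R) = 1/(2*R)
-P(-204) = -1/(2*(-204)) = -(-1)/(2*204) = -1*(-1/408) = 1/408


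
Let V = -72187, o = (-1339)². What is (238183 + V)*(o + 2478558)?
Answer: 709048428084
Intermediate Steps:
o = 1792921
(238183 + V)*(o + 2478558) = (238183 - 72187)*(1792921 + 2478558) = 165996*4271479 = 709048428084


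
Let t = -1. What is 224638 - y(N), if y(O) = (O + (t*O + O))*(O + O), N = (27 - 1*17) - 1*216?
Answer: 139766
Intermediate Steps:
N = -206 (N = (27 - 17) - 216 = 10 - 216 = -206)
y(O) = 2*O² (y(O) = (O + (-O + O))*(O + O) = (O + 0)*(2*O) = O*(2*O) = 2*O²)
224638 - y(N) = 224638 - 2*(-206)² = 224638 - 2*42436 = 224638 - 1*84872 = 224638 - 84872 = 139766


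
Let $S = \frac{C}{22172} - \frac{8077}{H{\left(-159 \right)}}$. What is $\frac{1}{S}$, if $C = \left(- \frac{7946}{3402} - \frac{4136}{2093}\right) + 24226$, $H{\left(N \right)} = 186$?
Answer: $- \frac{349576367868}{14798366884157} \approx -0.023623$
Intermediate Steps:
$C = \frac{12319126399}{508599}$ ($C = \left(\left(-7946\right) \frac{1}{3402} - \frac{4136}{2093}\right) + 24226 = \left(- \frac{3973}{1701} - \frac{4136}{2093}\right) + 24226 = - \frac{2192975}{508599} + 24226 = \frac{12319126399}{508599} \approx 24222.0$)
$S = - \frac{14798366884157}{349576367868}$ ($S = \frac{12319126399}{508599 \cdot 22172} - \frac{8077}{186} = \frac{12319126399}{508599} \cdot \frac{1}{22172} - \frac{8077}{186} = \frac{12319126399}{11276657028} - \frac{8077}{186} = - \frac{14798366884157}{349576367868} \approx -42.332$)
$\frac{1}{S} = \frac{1}{- \frac{14798366884157}{349576367868}} = - \frac{349576367868}{14798366884157}$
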